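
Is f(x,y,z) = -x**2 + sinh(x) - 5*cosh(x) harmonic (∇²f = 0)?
No, ∇²f = sinh(x) - 5*cosh(x) - 2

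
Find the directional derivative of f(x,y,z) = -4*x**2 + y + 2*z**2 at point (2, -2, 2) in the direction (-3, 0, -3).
4*sqrt(2)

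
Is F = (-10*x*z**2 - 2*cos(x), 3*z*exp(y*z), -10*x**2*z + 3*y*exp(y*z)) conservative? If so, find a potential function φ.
Yes, F is conservative. φ = -5*x**2*z**2 + 3*exp(y*z) - 2*sin(x)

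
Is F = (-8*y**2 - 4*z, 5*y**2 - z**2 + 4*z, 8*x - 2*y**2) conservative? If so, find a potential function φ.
No, ∇×F = (-4*y + 2*z - 4, -12, 16*y) ≠ 0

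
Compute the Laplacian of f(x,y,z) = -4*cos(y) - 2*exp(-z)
4*cos(y) - 2*exp(-z)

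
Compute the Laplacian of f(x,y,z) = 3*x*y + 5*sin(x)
-5*sin(x)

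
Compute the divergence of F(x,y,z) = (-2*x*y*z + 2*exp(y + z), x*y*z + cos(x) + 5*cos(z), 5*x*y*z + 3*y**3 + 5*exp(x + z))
5*x*y + x*z - 2*y*z + 5*exp(x + z)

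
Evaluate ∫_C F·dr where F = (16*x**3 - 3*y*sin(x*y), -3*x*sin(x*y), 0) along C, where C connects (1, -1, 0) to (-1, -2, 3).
-3*cos(1) + 3*cos(2)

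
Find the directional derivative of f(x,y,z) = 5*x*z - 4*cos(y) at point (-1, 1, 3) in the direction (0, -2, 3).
-sqrt(13)*(8*sin(1) + 15)/13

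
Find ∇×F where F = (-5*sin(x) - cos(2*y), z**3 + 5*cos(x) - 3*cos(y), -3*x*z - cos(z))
(-3*z**2, 3*z, -5*sin(x) - 2*sin(2*y))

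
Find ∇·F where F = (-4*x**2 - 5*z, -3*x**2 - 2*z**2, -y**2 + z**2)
-8*x + 2*z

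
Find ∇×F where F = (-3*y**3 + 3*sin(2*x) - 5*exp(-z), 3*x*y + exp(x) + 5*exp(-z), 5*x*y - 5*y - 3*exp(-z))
(5*x - 5 + 5*exp(-z), -5*y + 5*exp(-z), 9*y**2 + 3*y + exp(x))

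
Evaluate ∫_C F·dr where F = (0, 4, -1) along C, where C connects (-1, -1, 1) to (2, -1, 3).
-2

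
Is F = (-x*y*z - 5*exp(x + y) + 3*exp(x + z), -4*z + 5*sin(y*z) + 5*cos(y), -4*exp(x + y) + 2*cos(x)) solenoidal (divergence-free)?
No, ∇·F = -y*z + 5*z*cos(y*z) - 5*exp(x + y) + 3*exp(x + z) - 5*sin(y)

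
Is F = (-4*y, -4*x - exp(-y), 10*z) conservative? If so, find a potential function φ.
Yes, F is conservative. φ = -4*x*y + 5*z**2 + exp(-y)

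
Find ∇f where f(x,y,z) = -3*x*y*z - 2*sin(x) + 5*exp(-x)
(-3*y*z - 2*cos(x) - 5*exp(-x), -3*x*z, -3*x*y)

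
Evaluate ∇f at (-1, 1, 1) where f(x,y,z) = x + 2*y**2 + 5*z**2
(1, 4, 10)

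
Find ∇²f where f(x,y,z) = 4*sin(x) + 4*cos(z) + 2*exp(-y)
-4*sin(x) - 4*cos(z) + 2*exp(-y)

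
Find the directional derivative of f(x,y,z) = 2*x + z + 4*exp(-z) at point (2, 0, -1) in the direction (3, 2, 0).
6*sqrt(13)/13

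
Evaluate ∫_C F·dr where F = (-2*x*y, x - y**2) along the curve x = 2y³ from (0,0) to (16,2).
-9104/21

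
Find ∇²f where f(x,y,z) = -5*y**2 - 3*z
-10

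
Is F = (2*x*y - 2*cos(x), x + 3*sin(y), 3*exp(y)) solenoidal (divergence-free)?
No, ∇·F = 2*y + 2*sin(x) + 3*cos(y)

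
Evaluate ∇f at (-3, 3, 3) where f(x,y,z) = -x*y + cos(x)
(-3 + sin(3), 3, 0)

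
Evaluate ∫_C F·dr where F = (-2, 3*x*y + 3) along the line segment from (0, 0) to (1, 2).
8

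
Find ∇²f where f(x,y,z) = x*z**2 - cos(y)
2*x + cos(y)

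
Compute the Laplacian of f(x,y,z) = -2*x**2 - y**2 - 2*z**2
-10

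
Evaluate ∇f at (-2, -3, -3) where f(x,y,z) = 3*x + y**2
(3, -6, 0)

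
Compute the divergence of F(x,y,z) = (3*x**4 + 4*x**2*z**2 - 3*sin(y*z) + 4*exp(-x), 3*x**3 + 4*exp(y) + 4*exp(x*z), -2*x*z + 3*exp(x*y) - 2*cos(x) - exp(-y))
12*x**3 + 8*x*z**2 - 2*x + 4*exp(y) - 4*exp(-x)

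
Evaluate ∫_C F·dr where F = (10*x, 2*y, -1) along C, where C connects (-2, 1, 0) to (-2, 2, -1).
4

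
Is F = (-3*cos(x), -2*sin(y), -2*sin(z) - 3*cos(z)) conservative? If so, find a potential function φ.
Yes, F is conservative. φ = -3*sin(x) - 3*sin(z) + 2*cos(y) + 2*cos(z)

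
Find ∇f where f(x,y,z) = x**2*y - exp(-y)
(2*x*y, x**2 + exp(-y), 0)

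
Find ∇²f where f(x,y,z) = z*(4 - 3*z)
-6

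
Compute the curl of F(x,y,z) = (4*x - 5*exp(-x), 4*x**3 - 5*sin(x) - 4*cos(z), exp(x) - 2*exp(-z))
(-4*sin(z), -exp(x), 12*x**2 - 5*cos(x))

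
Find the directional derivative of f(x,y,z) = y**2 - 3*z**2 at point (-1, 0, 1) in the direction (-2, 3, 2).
-12*sqrt(17)/17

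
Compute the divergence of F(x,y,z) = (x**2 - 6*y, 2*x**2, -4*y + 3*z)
2*x + 3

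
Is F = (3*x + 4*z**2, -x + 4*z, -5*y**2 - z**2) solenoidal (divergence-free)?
No, ∇·F = 3 - 2*z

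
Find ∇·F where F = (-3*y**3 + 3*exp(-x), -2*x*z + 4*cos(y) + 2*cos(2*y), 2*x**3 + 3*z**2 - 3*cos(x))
6*z - 4*sin(y) - 4*sin(2*y) - 3*exp(-x)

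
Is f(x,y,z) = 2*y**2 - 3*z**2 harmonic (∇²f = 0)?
No, ∇²f = -2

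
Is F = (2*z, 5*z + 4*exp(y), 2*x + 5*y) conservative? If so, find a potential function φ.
Yes, F is conservative. φ = 2*x*z + 5*y*z + 4*exp(y)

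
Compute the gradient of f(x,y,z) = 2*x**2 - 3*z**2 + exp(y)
(4*x, exp(y), -6*z)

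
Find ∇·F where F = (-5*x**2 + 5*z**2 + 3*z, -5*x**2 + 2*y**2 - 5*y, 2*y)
-10*x + 4*y - 5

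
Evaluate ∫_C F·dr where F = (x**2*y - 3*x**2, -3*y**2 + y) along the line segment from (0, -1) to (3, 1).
-49/2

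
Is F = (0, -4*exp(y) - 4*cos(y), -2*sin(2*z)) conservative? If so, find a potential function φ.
Yes, F is conservative. φ = -4*exp(y) - 4*sin(y) + cos(2*z)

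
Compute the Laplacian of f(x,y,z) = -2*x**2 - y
-4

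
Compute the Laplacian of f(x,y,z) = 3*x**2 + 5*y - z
6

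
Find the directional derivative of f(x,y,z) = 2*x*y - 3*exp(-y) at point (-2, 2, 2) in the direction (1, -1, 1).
sqrt(3)*(-3 + 8*exp(2))*exp(-2)/3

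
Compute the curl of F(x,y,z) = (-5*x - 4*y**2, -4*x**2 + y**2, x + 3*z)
(0, -1, -8*x + 8*y)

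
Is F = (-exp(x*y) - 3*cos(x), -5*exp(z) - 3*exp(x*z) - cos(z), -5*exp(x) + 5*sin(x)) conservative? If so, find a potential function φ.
No, ∇×F = (3*x*exp(x*z) + 5*exp(z) - sin(z), 5*exp(x) - 5*cos(x), x*exp(x*y) - 3*z*exp(x*z)) ≠ 0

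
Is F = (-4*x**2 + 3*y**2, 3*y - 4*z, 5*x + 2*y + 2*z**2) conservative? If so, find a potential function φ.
No, ∇×F = (6, -5, -6*y) ≠ 0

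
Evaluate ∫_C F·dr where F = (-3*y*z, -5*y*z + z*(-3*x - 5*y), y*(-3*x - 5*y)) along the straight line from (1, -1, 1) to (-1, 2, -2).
30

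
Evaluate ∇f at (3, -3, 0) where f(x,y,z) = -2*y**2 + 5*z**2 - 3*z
(0, 12, -3)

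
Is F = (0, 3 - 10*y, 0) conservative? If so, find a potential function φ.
Yes, F is conservative. φ = y*(3 - 5*y)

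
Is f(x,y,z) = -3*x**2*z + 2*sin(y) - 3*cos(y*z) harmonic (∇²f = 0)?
No, ∇²f = 3*y**2*cos(y*z) + 3*z**2*cos(y*z) - 6*z - 2*sin(y)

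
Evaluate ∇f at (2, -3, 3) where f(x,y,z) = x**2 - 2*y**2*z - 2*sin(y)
(4, 36 - 2*cos(3), -18)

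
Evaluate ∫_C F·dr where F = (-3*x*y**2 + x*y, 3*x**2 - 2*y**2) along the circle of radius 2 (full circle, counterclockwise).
0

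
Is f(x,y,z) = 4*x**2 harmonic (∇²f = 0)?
No, ∇²f = 8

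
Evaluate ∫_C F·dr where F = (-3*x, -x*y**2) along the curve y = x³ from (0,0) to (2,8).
-1566/5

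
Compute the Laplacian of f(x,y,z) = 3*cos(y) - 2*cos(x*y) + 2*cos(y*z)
2*x**2*cos(x*y) + 2*y**2*cos(x*y) - 2*y**2*cos(y*z) - 2*z**2*cos(y*z) - 3*cos(y)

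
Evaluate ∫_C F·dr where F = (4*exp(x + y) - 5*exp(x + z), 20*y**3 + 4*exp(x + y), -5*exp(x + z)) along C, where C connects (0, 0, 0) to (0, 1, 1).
6 - E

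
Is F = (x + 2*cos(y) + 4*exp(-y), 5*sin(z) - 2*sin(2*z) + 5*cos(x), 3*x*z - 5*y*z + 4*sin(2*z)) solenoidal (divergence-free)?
No, ∇·F = 3*x - 5*y + 8*cos(2*z) + 1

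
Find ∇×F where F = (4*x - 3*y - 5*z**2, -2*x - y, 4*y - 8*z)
(4, -10*z, 1)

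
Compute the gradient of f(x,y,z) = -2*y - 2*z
(0, -2, -2)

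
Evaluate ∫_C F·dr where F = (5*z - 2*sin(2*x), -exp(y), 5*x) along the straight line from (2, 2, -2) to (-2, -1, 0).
-exp(-1) + exp(2) + 20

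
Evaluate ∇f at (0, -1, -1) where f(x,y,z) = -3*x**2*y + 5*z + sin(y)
(0, cos(1), 5)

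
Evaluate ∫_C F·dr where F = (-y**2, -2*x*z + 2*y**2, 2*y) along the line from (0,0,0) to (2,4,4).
80/3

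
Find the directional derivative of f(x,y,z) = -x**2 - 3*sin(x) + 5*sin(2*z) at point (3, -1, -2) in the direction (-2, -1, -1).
sqrt(6)*(cos(3) - 5*cos(4)/3 + 2)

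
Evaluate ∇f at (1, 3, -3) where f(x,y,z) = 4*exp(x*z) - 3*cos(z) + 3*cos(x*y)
(-9*sin(3) - 12*exp(-3), -3*sin(3), -3*sin(3) + 4*exp(-3))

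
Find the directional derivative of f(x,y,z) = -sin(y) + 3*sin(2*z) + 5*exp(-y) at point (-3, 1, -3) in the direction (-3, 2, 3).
sqrt(22)*(-5 - E*cos(1) + 9*E*cos(6))*exp(-1)/11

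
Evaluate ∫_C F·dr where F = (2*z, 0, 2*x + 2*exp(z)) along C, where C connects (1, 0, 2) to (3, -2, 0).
-2*exp(2) - 2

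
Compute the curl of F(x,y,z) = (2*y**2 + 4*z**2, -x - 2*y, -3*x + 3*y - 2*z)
(3, 8*z + 3, -4*y - 1)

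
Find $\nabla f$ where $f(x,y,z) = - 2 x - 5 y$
(-2, -5, 0)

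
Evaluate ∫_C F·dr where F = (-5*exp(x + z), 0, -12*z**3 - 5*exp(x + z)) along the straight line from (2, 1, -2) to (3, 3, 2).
5 - 5*exp(5)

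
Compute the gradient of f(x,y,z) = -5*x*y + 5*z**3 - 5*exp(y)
(-5*y, -5*x - 5*exp(y), 15*z**2)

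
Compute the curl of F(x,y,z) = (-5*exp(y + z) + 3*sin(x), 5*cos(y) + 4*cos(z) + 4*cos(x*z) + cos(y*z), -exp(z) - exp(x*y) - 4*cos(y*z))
(-x*exp(x*y) + 4*x*sin(x*z) + y*sin(y*z) + 4*z*sin(y*z) + 4*sin(z), y*exp(x*y) - 5*exp(y + z), -4*z*sin(x*z) + 5*exp(y + z))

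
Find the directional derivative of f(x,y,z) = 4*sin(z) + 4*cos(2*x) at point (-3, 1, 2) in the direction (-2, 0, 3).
4*sqrt(13)*(3*cos(2) - 4*sin(6))/13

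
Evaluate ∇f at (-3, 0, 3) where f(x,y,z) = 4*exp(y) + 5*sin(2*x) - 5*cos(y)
(10*cos(6), 4, 0)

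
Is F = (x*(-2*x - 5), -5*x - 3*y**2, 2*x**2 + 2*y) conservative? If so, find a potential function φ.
No, ∇×F = (2, -4*x, -5) ≠ 0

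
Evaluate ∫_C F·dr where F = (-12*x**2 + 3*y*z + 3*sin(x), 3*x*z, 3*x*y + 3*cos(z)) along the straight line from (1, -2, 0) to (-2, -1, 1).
-3*cos(2) + 3*sqrt(2)*sin(pi/4 + 1) + 42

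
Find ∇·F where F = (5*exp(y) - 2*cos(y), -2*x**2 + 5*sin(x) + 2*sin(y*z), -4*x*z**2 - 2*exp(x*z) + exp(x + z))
-8*x*z - 2*x*exp(x*z) + 2*z*cos(y*z) + exp(x + z)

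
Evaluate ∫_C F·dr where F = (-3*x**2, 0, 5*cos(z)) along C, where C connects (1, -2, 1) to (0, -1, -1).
1 - 10*sin(1)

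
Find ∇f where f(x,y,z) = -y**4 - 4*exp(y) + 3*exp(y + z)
(0, -4*y**3 - 4*exp(y) + 3*exp(y + z), 3*exp(y + z))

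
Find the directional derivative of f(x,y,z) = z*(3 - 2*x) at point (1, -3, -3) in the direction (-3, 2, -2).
-20*sqrt(17)/17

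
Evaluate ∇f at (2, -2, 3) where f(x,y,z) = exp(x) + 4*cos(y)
(exp(2), 4*sin(2), 0)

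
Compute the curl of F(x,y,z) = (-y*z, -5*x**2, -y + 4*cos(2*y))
(-8*sin(2*y) - 1, -y, -10*x + z)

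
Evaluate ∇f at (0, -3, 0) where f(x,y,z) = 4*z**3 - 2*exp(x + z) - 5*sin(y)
(-2, -5*cos(3), -2)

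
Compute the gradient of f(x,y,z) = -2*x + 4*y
(-2, 4, 0)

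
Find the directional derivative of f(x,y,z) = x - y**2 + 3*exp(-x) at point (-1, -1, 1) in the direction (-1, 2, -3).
3*sqrt(14)*(1 + E)/14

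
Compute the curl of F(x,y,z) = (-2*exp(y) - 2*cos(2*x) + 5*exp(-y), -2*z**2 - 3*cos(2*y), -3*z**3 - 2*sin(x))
(4*z, 2*cos(x), 2*exp(y) + 5*exp(-y))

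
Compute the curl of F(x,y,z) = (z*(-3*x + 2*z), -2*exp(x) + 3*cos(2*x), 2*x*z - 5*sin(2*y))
(-10*cos(2*y), -3*x + 2*z, -2*exp(x) - 6*sin(2*x))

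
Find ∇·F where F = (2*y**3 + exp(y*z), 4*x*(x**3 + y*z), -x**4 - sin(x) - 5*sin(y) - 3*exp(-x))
4*x*z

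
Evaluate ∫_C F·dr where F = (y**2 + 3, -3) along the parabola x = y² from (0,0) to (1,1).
1/2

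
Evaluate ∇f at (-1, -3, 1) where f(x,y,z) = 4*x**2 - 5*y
(-8, -5, 0)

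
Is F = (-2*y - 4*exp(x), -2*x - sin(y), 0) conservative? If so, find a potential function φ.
Yes, F is conservative. φ = -2*x*y - 4*exp(x) + cos(y)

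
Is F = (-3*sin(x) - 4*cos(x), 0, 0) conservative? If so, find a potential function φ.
Yes, F is conservative. φ = -4*sin(x) + 3*cos(x)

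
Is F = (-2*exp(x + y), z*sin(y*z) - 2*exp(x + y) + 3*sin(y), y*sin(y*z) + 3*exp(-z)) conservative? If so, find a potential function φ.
Yes, F is conservative. φ = -2*exp(x + y) - 3*cos(y) - cos(y*z) - 3*exp(-z)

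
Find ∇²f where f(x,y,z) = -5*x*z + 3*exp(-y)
3*exp(-y)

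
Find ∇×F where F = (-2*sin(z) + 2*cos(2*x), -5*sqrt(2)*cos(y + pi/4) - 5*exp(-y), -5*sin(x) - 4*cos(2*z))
(0, 5*cos(x) - 2*cos(z), 0)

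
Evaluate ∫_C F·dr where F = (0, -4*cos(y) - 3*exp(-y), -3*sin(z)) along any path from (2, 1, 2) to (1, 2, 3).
-4*sin(2) + 3*cos(3) - 3*exp(-1) + 3*exp(-2) - 3*cos(2) + 4*sin(1)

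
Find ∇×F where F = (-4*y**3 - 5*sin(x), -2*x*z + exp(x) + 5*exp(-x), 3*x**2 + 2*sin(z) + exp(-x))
(2*x, -6*x + exp(-x), 12*y**2 - 2*z + exp(x) - 5*exp(-x))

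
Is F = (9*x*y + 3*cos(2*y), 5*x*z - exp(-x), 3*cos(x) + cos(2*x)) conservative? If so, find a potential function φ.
No, ∇×F = (-5*x, (4*cos(x) + 3)*sin(x), -9*x + 5*z + 6*sin(2*y) + exp(-x)) ≠ 0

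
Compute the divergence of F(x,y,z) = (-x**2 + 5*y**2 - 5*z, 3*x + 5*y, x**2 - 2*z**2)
-2*x - 4*z + 5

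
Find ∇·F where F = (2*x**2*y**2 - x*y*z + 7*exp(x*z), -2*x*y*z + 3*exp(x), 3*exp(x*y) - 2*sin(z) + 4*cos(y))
4*x*y**2 - 2*x*z - y*z + 7*z*exp(x*z) - 2*cos(z)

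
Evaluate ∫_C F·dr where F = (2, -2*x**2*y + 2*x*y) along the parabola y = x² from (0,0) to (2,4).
-196/15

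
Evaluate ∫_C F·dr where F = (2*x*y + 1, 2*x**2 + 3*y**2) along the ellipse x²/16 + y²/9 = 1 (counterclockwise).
0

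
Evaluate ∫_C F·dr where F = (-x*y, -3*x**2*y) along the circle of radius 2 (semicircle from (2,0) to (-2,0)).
0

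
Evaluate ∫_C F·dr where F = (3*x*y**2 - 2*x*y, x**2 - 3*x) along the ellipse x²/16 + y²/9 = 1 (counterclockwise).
-36*pi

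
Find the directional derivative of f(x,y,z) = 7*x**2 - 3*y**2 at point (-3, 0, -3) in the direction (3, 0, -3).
-21*sqrt(2)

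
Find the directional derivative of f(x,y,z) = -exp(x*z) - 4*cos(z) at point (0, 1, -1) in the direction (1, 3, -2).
sqrt(14)*(1 + 8*sin(1))/14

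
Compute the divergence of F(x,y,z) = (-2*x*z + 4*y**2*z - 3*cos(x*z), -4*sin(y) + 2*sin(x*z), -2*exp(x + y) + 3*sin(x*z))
3*x*cos(x*z) + 3*z*sin(x*z) - 2*z - 4*cos(y)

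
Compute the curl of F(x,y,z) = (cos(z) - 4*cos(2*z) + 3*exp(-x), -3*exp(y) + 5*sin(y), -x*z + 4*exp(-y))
(-4*exp(-y), z - sin(z) + 8*sin(2*z), 0)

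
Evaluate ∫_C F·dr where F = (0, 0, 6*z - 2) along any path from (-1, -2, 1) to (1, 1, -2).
15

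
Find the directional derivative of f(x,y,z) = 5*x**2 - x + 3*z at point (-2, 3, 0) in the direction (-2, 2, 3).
3*sqrt(17)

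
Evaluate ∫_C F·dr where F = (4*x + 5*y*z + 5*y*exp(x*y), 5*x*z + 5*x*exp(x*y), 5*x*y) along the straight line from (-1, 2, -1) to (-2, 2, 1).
-24 - 5*exp(-2) + 5*exp(-4)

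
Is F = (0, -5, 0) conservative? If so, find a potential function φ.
Yes, F is conservative. φ = -5*y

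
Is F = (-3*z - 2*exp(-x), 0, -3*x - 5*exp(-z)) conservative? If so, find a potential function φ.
Yes, F is conservative. φ = -3*x*z + 5*exp(-z) + 2*exp(-x)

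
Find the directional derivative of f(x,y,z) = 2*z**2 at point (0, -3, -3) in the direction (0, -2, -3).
36*sqrt(13)/13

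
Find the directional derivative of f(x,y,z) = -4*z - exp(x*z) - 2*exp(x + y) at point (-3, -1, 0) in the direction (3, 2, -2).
2*sqrt(17)*(-5 + exp(4))*exp(-4)/17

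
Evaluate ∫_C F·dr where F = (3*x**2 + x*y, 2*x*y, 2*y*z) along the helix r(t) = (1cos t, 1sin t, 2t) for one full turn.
-16*pi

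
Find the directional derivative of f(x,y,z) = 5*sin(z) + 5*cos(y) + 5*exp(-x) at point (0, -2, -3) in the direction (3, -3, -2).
-5*sqrt(22)*(2*cos(3) + 3*sin(2) + 3)/22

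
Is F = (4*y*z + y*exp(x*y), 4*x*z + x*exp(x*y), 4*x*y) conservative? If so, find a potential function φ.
Yes, F is conservative. φ = 4*x*y*z + exp(x*y)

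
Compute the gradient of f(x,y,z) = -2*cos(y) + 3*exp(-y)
(0, 2*sin(y) - 3*exp(-y), 0)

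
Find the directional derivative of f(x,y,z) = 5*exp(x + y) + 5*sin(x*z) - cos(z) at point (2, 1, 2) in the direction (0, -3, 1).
sqrt(10)*(-15*exp(3) + 10*cos(4) + sin(2))/10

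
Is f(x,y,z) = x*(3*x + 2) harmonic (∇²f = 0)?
No, ∇²f = 6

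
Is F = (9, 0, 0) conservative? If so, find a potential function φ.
Yes, F is conservative. φ = 9*x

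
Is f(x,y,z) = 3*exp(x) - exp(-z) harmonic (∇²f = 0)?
No, ∇²f = 3*exp(x) - exp(-z)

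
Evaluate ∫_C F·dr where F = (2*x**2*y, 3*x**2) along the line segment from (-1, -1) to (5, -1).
-84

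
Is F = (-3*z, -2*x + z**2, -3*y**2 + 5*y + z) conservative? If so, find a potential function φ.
No, ∇×F = (-6*y - 2*z + 5, -3, -2) ≠ 0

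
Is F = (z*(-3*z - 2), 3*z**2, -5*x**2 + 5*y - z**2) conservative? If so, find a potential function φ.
No, ∇×F = (5 - 6*z, 10*x - 6*z - 2, 0) ≠ 0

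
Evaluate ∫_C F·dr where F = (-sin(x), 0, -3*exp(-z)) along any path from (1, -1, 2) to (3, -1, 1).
cos(3) - cos(1) - 3*exp(-2) + 3*exp(-1)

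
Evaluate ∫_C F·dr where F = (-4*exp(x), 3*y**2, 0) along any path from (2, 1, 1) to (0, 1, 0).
-4 + 4*exp(2)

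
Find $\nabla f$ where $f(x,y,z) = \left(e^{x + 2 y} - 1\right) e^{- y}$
(exp(x + y), (exp(x + 2*y) + 1)*exp(-y), 0)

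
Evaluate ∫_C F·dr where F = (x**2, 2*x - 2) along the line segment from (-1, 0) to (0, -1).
10/3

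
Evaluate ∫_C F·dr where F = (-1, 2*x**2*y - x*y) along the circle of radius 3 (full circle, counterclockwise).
0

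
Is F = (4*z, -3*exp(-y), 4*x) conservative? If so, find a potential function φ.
Yes, F is conservative. φ = 4*x*z + 3*exp(-y)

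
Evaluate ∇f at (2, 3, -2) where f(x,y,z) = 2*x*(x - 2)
(4, 0, 0)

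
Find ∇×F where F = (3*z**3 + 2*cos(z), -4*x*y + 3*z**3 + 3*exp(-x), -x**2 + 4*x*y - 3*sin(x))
(4*x - 9*z**2, 2*x - 4*y + 9*z**2 - 2*sin(z) + 3*cos(x), -4*y - 3*exp(-x))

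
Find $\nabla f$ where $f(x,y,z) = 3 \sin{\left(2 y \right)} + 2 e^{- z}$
(0, 6*cos(2*y), -2*exp(-z))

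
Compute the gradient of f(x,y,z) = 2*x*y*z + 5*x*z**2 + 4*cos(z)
(z*(2*y + 5*z), 2*x*z, 2*x*y + 10*x*z - 4*sin(z))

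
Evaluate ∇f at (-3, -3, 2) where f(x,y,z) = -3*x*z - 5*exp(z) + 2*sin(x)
(-6 + 2*cos(3), 0, 9 - 5*exp(2))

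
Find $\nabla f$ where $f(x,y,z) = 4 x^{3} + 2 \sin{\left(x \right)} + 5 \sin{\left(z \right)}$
(12*x**2 + 2*cos(x), 0, 5*cos(z))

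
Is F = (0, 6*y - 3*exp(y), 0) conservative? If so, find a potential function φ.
Yes, F is conservative. φ = 3*y**2 - 3*exp(y)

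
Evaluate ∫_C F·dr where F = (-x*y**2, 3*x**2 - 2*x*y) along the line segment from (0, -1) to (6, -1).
-18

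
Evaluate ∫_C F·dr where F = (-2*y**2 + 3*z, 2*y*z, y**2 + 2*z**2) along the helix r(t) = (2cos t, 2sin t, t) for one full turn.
12*pi + 16*pi**3/3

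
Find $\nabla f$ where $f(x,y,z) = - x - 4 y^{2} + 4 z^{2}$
(-1, -8*y, 8*z)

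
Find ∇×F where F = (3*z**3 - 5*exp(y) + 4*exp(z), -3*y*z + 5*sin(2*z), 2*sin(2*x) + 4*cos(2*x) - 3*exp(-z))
(3*y - 10*cos(2*z), 9*z**2 + 4*exp(z) + 8*sin(2*x) - 4*cos(2*x), 5*exp(y))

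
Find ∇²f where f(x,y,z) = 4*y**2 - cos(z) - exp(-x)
cos(z) + 8 - exp(-x)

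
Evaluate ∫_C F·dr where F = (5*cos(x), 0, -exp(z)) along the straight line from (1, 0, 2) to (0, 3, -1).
-5*sin(1) - exp(-1) + exp(2)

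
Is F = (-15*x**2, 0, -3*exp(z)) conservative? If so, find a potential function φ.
Yes, F is conservative. φ = -5*x**3 - 3*exp(z)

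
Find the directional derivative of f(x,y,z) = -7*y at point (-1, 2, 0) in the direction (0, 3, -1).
-21*sqrt(10)/10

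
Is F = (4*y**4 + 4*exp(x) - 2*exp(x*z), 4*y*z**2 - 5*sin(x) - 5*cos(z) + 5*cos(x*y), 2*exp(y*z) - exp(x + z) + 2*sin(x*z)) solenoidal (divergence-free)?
No, ∇·F = -5*x*sin(x*y) + 2*x*cos(x*z) + 2*y*exp(y*z) + 4*z**2 - 2*z*exp(x*z) + 4*exp(x) - exp(x + z)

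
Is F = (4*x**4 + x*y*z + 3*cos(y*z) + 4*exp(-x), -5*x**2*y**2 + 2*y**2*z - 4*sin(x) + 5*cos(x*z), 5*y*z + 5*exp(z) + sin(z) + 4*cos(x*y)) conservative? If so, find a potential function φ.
No, ∇×F = (-4*x*sin(x*y) + 5*x*sin(x*z) - 2*y**2 + 5*z, y*(x + 4*sin(x*y) - 3*sin(y*z)), -10*x*y**2 - x*z - 5*z*sin(x*z) + 3*z*sin(y*z) - 4*cos(x)) ≠ 0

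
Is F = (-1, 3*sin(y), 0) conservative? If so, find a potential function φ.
Yes, F is conservative. φ = -x - 3*cos(y)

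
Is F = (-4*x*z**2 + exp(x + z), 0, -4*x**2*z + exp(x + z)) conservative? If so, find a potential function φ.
Yes, F is conservative. φ = -2*x**2*z**2 + exp(x + z)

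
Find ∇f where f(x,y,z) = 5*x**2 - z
(10*x, 0, -1)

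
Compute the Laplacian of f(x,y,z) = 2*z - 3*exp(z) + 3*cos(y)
-3*exp(z) - 3*cos(y)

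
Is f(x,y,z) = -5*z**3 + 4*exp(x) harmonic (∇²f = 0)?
No, ∇²f = -30*z + 4*exp(x)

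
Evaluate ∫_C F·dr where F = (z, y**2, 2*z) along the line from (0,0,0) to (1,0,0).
0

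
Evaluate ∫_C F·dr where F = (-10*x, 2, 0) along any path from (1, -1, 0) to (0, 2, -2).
11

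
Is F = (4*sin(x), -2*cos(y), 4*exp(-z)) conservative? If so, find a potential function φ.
Yes, F is conservative. φ = -2*sin(y) - 4*cos(x) - 4*exp(-z)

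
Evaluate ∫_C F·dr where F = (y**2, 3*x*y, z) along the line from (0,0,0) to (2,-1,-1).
19/6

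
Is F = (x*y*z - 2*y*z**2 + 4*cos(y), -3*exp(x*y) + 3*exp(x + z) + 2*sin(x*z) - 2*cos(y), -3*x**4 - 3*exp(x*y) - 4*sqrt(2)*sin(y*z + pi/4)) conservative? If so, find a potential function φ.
No, ∇×F = (-3*x*exp(x*y) - 2*x*cos(x*z) - 4*sqrt(2)*z*cos(y*z + pi/4) - 3*exp(x + z), 12*x**3 + x*y - 4*y*z + 3*y*exp(x*y), -x*z - 3*y*exp(x*y) + 2*z**2 + 2*z*cos(x*z) + 3*exp(x + z) + 4*sin(y)) ≠ 0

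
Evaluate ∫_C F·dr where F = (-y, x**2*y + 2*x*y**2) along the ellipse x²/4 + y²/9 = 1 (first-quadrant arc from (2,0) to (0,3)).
9 + 33*pi/4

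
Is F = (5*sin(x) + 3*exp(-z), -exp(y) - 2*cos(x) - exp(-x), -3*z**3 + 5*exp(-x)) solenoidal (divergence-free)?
No, ∇·F = -9*z**2 - exp(y) + 5*cos(x)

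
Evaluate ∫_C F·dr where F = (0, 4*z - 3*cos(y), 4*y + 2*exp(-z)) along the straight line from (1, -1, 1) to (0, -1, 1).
0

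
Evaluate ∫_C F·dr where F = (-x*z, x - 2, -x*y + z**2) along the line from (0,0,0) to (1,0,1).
0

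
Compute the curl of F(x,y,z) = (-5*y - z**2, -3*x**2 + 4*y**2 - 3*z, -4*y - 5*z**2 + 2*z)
(-1, -2*z, 5 - 6*x)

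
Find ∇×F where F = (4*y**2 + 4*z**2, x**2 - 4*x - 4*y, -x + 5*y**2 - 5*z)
(10*y, 8*z + 1, 2*x - 8*y - 4)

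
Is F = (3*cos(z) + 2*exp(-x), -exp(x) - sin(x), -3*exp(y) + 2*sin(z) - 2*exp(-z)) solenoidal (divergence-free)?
No, ∇·F = 2*cos(z) + 2*exp(-z) - 2*exp(-x)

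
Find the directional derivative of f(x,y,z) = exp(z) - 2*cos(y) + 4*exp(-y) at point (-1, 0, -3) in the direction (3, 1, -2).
sqrt(14)*(-2*exp(3) - 1)*exp(-3)/7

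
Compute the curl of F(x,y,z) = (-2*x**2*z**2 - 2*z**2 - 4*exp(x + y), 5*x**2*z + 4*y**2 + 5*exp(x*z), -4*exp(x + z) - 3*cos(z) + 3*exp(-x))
(5*x*(-x - exp(x*z)), (4*(-x**2*z - z + exp(x + z))*exp(x) + 3)*exp(-x), 10*x*z + 5*z*exp(x*z) + 4*exp(x + y))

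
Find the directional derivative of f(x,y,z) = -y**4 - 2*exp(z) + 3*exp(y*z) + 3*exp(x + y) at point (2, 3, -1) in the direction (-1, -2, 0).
3*sqrt(5)*(-3*exp(8) + 2 + 72*exp(3))*exp(-3)/5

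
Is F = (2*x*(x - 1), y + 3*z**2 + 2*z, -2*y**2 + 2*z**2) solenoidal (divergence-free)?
No, ∇·F = 4*x + 4*z - 1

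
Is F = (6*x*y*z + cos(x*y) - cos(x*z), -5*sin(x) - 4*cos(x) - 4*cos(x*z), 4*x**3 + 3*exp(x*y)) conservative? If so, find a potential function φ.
No, ∇×F = (x*(3*exp(x*y) - 4*sin(x*z)), -12*x**2 + 6*x*y + x*sin(x*z) - 3*y*exp(x*y), -6*x*z + x*sin(x*y) + 4*z*sin(x*z) + 4*sin(x) - 5*cos(x)) ≠ 0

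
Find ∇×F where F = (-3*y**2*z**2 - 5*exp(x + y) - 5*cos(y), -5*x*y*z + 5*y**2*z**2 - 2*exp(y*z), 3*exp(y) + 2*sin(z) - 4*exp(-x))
(5*x*y - 10*y**2*z + 2*y*exp(y*z) + 3*exp(y), -6*y**2*z - 4*exp(-x), 6*y*z**2 - 5*y*z + 5*exp(x + y) - 5*sin(y))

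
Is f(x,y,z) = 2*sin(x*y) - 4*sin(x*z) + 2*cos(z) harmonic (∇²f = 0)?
No, ∇²f = -2*x**2*sin(x*y) + 4*x**2*sin(x*z) - 2*y**2*sin(x*y) + 4*z**2*sin(x*z) - 2*cos(z)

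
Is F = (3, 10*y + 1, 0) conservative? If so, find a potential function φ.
Yes, F is conservative. φ = 3*x + 5*y**2 + y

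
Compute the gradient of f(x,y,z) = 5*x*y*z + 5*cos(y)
(5*y*z, 5*x*z - 5*sin(y), 5*x*y)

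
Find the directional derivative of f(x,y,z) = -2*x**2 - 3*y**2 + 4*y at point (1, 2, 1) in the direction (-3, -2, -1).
2*sqrt(14)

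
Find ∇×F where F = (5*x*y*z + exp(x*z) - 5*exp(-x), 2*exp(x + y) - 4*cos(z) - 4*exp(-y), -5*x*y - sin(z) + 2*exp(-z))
(-5*x - 4*sin(z), 5*x*y + x*exp(x*z) + 5*y, -5*x*z + 2*exp(x + y))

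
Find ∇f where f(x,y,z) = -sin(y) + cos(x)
(-sin(x), -cos(y), 0)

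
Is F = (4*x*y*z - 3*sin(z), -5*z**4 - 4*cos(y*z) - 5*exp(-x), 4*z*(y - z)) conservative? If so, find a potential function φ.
No, ∇×F = (-4*y*sin(y*z) + 20*z**3 + 4*z, 4*x*y - 3*cos(z), -4*x*z + 5*exp(-x)) ≠ 0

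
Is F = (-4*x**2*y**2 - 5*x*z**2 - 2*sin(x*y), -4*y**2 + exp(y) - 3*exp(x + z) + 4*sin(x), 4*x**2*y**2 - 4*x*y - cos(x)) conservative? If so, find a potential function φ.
No, ∇×F = (8*x**2*y - 4*x + 3*exp(x + z), -8*x*y**2 - 10*x*z + 4*y - sin(x), 8*x**2*y + 2*x*cos(x*y) - 3*exp(x + z) + 4*cos(x)) ≠ 0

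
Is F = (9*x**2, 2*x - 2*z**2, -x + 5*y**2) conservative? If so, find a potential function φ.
No, ∇×F = (10*y + 4*z, 1, 2) ≠ 0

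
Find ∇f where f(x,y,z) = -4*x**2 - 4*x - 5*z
(-8*x - 4, 0, -5)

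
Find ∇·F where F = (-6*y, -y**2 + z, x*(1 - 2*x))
-2*y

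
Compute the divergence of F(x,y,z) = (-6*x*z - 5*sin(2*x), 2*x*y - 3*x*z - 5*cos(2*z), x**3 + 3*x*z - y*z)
5*x - y - 6*z - 10*cos(2*x)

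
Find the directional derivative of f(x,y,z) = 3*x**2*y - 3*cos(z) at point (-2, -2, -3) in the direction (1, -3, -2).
3*sqrt(14)*(-2 + sin(3))/7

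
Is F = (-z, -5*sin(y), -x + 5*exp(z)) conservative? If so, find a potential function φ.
Yes, F is conservative. φ = -x*z + 5*exp(z) + 5*cos(y)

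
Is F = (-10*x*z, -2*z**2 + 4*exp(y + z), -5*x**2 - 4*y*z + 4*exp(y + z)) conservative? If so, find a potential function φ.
Yes, F is conservative. φ = -5*x**2*z - 2*y*z**2 + 4*exp(y + z)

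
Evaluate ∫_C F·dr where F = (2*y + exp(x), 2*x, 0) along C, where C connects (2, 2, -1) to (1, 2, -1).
-exp(2) - 4 + E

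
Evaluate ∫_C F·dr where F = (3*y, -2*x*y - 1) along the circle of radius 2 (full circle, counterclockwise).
-12*pi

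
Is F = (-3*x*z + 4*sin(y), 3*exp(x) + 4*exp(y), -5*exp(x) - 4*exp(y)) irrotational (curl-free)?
No, ∇×F = (-4*exp(y), -3*x + 5*exp(x), 3*exp(x) - 4*cos(y))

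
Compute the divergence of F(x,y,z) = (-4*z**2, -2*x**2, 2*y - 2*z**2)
-4*z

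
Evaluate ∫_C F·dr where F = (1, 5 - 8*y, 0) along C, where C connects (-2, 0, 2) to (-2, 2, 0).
-6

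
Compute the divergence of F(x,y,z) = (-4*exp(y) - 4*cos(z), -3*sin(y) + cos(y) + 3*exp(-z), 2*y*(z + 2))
2*y - sin(y) - 3*cos(y)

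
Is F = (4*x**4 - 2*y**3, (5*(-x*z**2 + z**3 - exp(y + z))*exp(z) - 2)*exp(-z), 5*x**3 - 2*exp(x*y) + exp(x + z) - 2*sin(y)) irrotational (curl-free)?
No, ∇×F = (10*x*z - 2*x*exp(x*y) - 15*z**2 + 5*exp(y + z) - 2*cos(y) - 2*exp(-z), -15*x**2 + 2*y*exp(x*y) - exp(x + z), 6*y**2 - 5*z**2)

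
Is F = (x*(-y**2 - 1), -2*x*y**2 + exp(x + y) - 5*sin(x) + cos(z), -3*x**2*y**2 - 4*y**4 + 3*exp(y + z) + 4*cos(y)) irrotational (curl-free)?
No, ∇×F = (-6*x**2*y - 16*y**3 + 3*exp(y + z) - 4*sin(y) + sin(z), 6*x*y**2, 2*x*y - 2*y**2 + exp(x + y) - 5*cos(x))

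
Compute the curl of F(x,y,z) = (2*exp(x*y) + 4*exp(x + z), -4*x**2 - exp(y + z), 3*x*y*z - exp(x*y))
(3*x*z - x*exp(x*y) + exp(y + z), -3*y*z + y*exp(x*y) + 4*exp(x + z), 2*x*(-exp(x*y) - 4))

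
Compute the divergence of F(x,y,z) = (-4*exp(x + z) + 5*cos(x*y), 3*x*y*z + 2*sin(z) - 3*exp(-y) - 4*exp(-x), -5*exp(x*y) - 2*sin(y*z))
3*x*z - 5*y*sin(x*y) - 2*y*cos(y*z) - 4*exp(x + z) + 3*exp(-y)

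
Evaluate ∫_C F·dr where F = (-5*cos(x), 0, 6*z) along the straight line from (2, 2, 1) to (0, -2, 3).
5*sin(2) + 24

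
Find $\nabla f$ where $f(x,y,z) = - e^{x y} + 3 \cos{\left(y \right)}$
(-y*exp(x*y), -x*exp(x*y) - 3*sin(y), 0)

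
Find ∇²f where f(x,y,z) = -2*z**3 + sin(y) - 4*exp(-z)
-12*z - sin(y) - 4*exp(-z)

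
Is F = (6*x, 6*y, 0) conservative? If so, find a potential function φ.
Yes, F is conservative. φ = 3*x**2 + 3*y**2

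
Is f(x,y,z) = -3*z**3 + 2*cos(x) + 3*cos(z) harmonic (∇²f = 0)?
No, ∇²f = -18*z - 2*cos(x) - 3*cos(z)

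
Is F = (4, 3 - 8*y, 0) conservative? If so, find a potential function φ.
Yes, F is conservative. φ = 4*x - 4*y**2 + 3*y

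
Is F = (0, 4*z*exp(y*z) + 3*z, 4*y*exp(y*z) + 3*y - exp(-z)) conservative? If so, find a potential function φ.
Yes, F is conservative. φ = 3*y*z + 4*exp(y*z) + exp(-z)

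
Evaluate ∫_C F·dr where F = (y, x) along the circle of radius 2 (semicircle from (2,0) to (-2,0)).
0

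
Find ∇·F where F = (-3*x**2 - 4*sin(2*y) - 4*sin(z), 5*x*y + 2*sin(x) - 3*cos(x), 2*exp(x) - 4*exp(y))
-x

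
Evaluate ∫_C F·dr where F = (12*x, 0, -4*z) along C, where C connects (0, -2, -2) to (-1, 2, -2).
6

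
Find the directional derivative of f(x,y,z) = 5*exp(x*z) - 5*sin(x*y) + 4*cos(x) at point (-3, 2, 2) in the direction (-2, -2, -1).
-10*cos(6)/3 - 8*sin(3)/3 - 5*exp(-6)/3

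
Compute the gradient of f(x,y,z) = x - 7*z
(1, 0, -7)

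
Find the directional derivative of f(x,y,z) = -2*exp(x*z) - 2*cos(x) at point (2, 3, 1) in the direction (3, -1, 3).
6*sqrt(19)*(-3*exp(2) + sin(2))/19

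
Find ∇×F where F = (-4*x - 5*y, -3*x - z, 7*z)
(1, 0, 2)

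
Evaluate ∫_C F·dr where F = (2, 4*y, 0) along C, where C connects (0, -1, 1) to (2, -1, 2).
4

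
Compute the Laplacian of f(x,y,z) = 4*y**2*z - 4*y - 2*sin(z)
8*z + 2*sin(z)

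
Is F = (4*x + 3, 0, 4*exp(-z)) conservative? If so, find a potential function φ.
Yes, F is conservative. φ = 2*x**2 + 3*x - 4*exp(-z)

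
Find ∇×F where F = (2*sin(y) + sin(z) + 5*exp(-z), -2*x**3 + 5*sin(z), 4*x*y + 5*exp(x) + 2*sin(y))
(4*x + 2*cos(y) - 5*cos(z), -4*y - 5*exp(x) + cos(z) - 5*exp(-z), -6*x**2 - 2*cos(y))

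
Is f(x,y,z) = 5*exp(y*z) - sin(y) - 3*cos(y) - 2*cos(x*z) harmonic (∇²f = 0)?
No, ∇²f = 2*x**2*cos(x*z) + 5*y**2*exp(y*z) + 5*z**2*exp(y*z) + 2*z**2*cos(x*z) + sin(y) + 3*cos(y)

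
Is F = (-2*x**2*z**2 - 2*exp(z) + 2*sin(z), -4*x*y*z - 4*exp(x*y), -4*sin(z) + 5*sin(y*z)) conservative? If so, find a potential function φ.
No, ∇×F = (4*x*y + 5*z*cos(y*z), -4*x**2*z - 2*exp(z) + 2*cos(z), 4*y*(-z - exp(x*y))) ≠ 0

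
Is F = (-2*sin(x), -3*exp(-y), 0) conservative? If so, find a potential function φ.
Yes, F is conservative. φ = 2*cos(x) + 3*exp(-y)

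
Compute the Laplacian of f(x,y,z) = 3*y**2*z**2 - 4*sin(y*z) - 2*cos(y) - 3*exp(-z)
4*y**2*sin(y*z) + 6*y**2 + 4*z**2*sin(y*z) + 6*z**2 + 2*cos(y) - 3*exp(-z)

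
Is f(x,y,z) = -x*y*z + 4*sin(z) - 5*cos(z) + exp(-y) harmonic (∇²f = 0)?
No, ∇²f = -4*sin(z) + 5*cos(z) + exp(-y)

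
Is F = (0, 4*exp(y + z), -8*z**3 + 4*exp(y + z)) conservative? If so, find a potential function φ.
Yes, F is conservative. φ = -2*z**4 + 4*exp(y + z)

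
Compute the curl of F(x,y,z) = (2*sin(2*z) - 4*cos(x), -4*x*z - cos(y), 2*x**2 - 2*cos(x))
(4*x, -4*x - 2*sin(x) + 4*cos(2*z), -4*z)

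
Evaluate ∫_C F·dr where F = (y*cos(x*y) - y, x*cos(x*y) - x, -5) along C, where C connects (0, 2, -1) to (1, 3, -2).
sin(3) + 2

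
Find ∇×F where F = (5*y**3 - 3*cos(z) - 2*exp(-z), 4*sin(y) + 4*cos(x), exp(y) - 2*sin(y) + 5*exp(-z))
(exp(y) - 2*cos(y), 3*sin(z) + 2*exp(-z), -15*y**2 - 4*sin(x))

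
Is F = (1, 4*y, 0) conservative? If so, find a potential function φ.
Yes, F is conservative. φ = x + 2*y**2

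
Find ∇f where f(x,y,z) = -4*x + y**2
(-4, 2*y, 0)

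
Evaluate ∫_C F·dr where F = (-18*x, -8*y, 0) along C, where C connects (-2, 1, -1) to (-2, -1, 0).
0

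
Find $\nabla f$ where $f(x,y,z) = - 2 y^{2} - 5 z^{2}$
(0, -4*y, -10*z)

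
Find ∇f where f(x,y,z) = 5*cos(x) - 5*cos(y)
(-5*sin(x), 5*sin(y), 0)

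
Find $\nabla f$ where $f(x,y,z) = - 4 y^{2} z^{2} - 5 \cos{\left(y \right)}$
(0, -8*y*z**2 + 5*sin(y), -8*y**2*z)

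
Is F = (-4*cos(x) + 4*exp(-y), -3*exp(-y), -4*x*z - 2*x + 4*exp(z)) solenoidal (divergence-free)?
No, ∇·F = (4*(-x + exp(z) + sin(x))*exp(y) + 3)*exp(-y)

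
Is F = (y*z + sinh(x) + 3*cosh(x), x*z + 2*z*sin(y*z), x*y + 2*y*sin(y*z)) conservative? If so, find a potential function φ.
Yes, F is conservative. φ = x*y*z - 2*cos(y*z) + 3*sinh(x) + cosh(x)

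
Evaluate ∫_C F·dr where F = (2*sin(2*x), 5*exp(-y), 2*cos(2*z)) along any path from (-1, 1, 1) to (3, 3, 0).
sqrt(2)*cos(pi/4 + 2) - cos(6) - 5*exp(-3) + 5*exp(-1)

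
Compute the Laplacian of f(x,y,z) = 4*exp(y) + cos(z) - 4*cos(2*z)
4*exp(y) - cos(z) + 16*cos(2*z)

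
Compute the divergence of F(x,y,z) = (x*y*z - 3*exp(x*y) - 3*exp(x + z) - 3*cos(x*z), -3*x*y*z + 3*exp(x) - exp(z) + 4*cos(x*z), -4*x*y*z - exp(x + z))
-4*x*y - 3*x*z + y*z - 3*y*exp(x*y) + 3*z*sin(x*z) - 4*exp(x + z)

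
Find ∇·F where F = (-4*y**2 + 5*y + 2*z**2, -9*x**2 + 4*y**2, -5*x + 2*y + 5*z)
8*y + 5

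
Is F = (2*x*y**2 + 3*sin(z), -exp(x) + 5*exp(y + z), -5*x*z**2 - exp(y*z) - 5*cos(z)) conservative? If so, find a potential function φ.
No, ∇×F = (-z*exp(y*z) - 5*exp(y + z), 5*z**2 + 3*cos(z), -4*x*y - exp(x)) ≠ 0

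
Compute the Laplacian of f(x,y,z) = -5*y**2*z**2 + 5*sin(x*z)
-5*x**2*sin(x*z) - 10*y**2 - 5*z**2*sin(x*z) - 10*z**2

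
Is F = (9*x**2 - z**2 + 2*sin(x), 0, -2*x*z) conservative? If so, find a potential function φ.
Yes, F is conservative. φ = 3*x**3 - x*z**2 - 2*cos(x)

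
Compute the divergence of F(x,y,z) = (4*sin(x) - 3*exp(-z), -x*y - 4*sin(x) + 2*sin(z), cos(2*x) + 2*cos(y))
-x + 4*cos(x)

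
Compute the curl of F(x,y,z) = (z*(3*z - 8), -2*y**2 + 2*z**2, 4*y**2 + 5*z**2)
(8*y - 4*z, 6*z - 8, 0)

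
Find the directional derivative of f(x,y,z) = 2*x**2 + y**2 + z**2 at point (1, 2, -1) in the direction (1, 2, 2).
8/3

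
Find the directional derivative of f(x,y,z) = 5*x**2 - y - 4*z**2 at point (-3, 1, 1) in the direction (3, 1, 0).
-91*sqrt(10)/10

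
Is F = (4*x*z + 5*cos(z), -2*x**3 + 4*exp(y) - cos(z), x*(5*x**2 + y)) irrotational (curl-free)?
No, ∇×F = (x - sin(z), -15*x**2 + 4*x - y - 5*sin(z), -6*x**2)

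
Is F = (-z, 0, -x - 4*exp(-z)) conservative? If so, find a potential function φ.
Yes, F is conservative. φ = -x*z + 4*exp(-z)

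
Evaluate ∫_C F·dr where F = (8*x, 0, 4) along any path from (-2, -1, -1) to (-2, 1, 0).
4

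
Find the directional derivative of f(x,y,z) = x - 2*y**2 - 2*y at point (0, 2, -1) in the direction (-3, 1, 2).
-13*sqrt(14)/14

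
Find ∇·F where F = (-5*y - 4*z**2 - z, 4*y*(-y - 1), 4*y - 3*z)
-8*y - 7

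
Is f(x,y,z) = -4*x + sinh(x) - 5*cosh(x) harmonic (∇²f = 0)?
No, ∇²f = sinh(x) - 5*cosh(x)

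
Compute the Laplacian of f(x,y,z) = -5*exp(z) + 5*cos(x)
-5*exp(z) - 5*cos(x)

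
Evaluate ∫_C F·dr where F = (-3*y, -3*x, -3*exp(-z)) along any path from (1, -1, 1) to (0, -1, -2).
-3 - 3*exp(-1) + 3*exp(2)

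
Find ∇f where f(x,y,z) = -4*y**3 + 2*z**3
(0, -12*y**2, 6*z**2)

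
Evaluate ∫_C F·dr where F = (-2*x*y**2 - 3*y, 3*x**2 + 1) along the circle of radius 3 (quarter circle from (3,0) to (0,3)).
27*pi/4 + 195/2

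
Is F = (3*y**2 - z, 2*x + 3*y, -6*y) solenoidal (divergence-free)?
No, ∇·F = 3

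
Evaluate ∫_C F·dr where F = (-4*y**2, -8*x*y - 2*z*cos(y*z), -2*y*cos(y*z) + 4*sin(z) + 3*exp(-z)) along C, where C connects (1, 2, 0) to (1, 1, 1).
-4*cos(1) - 2*sin(1) - 3*exp(-1) + 19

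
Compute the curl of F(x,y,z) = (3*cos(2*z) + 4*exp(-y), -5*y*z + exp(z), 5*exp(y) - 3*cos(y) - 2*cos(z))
(5*y + 5*exp(y) - exp(z) + 3*sin(y), -6*sin(2*z), 4*exp(-y))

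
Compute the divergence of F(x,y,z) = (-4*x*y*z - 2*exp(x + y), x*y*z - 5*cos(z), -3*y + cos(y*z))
x*z - 4*y*z - y*sin(y*z) - 2*exp(x + y)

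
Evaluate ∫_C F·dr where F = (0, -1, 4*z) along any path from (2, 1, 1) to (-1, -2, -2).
9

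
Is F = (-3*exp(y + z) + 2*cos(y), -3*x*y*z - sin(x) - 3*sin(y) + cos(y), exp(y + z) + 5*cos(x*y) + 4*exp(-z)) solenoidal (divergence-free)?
No, ∇·F = -3*x*z + exp(y + z) - sin(y) - 3*cos(y) - 4*exp(-z)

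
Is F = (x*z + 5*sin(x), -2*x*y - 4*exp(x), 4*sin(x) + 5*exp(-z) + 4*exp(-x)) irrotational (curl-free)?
No, ∇×F = (0, x - 4*cos(x) + 4*exp(-x), -2*y - 4*exp(x))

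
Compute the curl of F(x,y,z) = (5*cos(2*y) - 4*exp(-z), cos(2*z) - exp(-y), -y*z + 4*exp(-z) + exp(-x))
(-z + 2*sin(2*z), 4*exp(-z) + exp(-x), 10*sin(2*y))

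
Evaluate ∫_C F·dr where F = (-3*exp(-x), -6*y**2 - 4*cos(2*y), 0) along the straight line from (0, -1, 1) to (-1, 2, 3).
-21 - 2*sin(2) - 2*sin(4) + 3*E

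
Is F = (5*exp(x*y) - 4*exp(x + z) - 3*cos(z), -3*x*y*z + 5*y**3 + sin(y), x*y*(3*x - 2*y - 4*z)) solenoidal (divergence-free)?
No, ∇·F = -4*x*y - 3*x*z + 15*y**2 + 5*y*exp(x*y) - 4*exp(x + z) + cos(y)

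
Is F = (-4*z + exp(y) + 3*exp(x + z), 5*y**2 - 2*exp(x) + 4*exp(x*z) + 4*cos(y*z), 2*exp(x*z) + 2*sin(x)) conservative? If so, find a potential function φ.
No, ∇×F = (-4*x*exp(x*z) + 4*y*sin(y*z), -2*z*exp(x*z) + 3*exp(x + z) - 2*cos(x) - 4, 4*z*exp(x*z) - 2*exp(x) - exp(y)) ≠ 0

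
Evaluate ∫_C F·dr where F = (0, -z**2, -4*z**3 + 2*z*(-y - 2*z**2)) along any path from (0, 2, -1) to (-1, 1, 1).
1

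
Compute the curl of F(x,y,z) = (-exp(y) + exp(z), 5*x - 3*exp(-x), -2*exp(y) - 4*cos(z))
(-2*exp(y), exp(z), exp(y) + 5 + 3*exp(-x))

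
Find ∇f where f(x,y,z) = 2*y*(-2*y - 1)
(0, -8*y - 2, 0)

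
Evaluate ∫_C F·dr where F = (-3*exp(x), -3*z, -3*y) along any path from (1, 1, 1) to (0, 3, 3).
-27 + 3*E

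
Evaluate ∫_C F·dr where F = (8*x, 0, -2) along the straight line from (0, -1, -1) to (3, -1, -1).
36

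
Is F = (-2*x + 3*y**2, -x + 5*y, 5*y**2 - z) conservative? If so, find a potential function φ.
No, ∇×F = (10*y, 0, -6*y - 1) ≠ 0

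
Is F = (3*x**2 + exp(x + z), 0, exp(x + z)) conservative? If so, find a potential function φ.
Yes, F is conservative. φ = x**3 + exp(x + z)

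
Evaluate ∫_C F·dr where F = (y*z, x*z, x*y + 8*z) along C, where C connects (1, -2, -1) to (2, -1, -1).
0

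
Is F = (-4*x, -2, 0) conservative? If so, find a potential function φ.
Yes, F is conservative. φ = -2*x**2 - 2*y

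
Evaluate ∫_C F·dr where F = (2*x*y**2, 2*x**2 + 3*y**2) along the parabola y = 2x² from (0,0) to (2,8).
1888/3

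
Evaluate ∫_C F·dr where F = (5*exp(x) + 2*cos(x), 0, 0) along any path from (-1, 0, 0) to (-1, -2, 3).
0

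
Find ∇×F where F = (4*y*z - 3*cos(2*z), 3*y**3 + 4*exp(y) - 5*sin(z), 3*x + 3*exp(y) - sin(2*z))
(3*exp(y) + 5*cos(z), 4*y + 6*sin(2*z) - 3, -4*z)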